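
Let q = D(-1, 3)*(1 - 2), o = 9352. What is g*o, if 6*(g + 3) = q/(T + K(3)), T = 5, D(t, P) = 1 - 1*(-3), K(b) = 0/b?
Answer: -439544/15 ≈ -29303.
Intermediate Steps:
K(b) = 0
D(t, P) = 4 (D(t, P) = 1 + 3 = 4)
q = -4 (q = 4*(1 - 2) = 4*(-1) = -4)
g = -47/15 (g = -3 + (-4/(5 + 0))/6 = -3 + (-4/5)/6 = -3 + ((1/5)*(-4))/6 = -3 + (1/6)*(-4/5) = -3 - 2/15 = -47/15 ≈ -3.1333)
g*o = -47/15*9352 = -439544/15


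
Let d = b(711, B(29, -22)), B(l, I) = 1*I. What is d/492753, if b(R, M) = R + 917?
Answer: 1628/492753 ≈ 0.0033039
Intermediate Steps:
B(l, I) = I
b(R, M) = 917 + R
d = 1628 (d = 917 + 711 = 1628)
d/492753 = 1628/492753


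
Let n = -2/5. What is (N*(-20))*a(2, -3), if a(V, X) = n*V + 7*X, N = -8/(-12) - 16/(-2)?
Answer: 11336/3 ≈ 3778.7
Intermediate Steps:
n = -2/5 (n = -2*1/5 = -2/5 ≈ -0.40000)
N = 26/3 (N = -8*(-1/12) - 16*(-1/2) = 2/3 + 8 = 26/3 ≈ 8.6667)
a(V, X) = 7*X - 2*V/5 (a(V, X) = -2*V/5 + 7*X = 7*X - 2*V/5)
(N*(-20))*a(2, -3) = ((26/3)*(-20))*(7*(-3) - 2/5*2) = -520*(-21 - 4/5)/3 = -520/3*(-109/5) = 11336/3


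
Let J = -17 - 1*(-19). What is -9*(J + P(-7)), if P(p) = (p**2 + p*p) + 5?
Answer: -945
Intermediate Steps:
J = 2 (J = -17 + 19 = 2)
P(p) = 5 + 2*p**2 (P(p) = (p**2 + p**2) + 5 = 2*p**2 + 5 = 5 + 2*p**2)
-9*(J + P(-7)) = -9*(2 + (5 + 2*(-7)**2)) = -9*(2 + (5 + 2*49)) = -9*(2 + (5 + 98)) = -9*(2 + 103) = -9*105 = -945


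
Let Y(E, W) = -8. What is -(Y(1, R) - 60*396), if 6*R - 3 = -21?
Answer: 23768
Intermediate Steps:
R = -3 (R = ½ + (⅙)*(-21) = ½ - 7/2 = -3)
-(Y(1, R) - 60*396) = -(-8 - 60*396) = -(-8 - 23760) = -1*(-23768) = 23768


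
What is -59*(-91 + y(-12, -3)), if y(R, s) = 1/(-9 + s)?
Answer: 64487/12 ≈ 5373.9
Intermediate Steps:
-59*(-91 + y(-12, -3)) = -59*(-91 + 1/(-9 - 3)) = -59*(-91 + 1/(-12)) = -59*(-91 - 1/12) = -59*(-1093/12) = 64487/12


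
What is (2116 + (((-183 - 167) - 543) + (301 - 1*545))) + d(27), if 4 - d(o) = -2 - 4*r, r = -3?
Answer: 973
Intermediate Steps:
d(o) = -6 (d(o) = 4 - (-2 - 4*(-3)) = 4 - (-2 + 12) = 4 - 1*10 = 4 - 10 = -6)
(2116 + (((-183 - 167) - 543) + (301 - 1*545))) + d(27) = (2116 + (((-183 - 167) - 543) + (301 - 1*545))) - 6 = (2116 + ((-350 - 543) + (301 - 545))) - 6 = (2116 + (-893 - 244)) - 6 = (2116 - 1137) - 6 = 979 - 6 = 973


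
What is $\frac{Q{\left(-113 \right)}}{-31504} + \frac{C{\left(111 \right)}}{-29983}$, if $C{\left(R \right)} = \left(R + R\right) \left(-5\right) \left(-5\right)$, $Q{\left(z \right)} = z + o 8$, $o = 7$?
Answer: $- \frac{173138169}{944584432} \approx -0.1833$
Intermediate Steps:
$Q{\left(z \right)} = 56 + z$ ($Q{\left(z \right)} = z + 7 \cdot 8 = z + 56 = 56 + z$)
$C{\left(R \right)} = 50 R$ ($C{\left(R \right)} = 2 R \left(-5\right) \left(-5\right) = - 10 R \left(-5\right) = 50 R$)
$\frac{Q{\left(-113 \right)}}{-31504} + \frac{C{\left(111 \right)}}{-29983} = \frac{56 - 113}{-31504} + \frac{50 \cdot 111}{-29983} = \left(-57\right) \left(- \frac{1}{31504}\right) + 5550 \left(- \frac{1}{29983}\right) = \frac{57}{31504} - \frac{5550}{29983} = - \frac{173138169}{944584432}$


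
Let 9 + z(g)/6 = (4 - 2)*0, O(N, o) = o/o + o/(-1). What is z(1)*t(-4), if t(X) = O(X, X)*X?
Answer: 1080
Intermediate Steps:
O(N, o) = 1 - o (O(N, o) = 1 + o*(-1) = 1 - o)
t(X) = X*(1 - X) (t(X) = (1 - X)*X = X*(1 - X))
z(g) = -54 (z(g) = -54 + 6*((4 - 2)*0) = -54 + 6*(2*0) = -54 + 6*0 = -54 + 0 = -54)
z(1)*t(-4) = -(-216)*(1 - 1*(-4)) = -(-216)*(1 + 4) = -(-216)*5 = -54*(-20) = 1080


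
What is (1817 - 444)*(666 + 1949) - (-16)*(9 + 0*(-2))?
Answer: 3590539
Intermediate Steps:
(1817 - 444)*(666 + 1949) - (-16)*(9 + 0*(-2)) = 1373*2615 - (-16)*(9 + 0) = 3590395 - (-16)*9 = 3590395 - 1*(-144) = 3590395 + 144 = 3590539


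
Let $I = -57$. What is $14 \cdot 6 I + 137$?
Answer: $-4651$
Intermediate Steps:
$14 \cdot 6 I + 137 = 14 \cdot 6 \left(-57\right) + 137 = 84 \left(-57\right) + 137 = -4788 + 137 = -4651$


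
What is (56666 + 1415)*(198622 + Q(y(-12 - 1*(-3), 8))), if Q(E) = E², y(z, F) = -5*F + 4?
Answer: 11611437358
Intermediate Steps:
y(z, F) = 4 - 5*F
(56666 + 1415)*(198622 + Q(y(-12 - 1*(-3), 8))) = (56666 + 1415)*(198622 + (4 - 5*8)²) = 58081*(198622 + (4 - 40)²) = 58081*(198622 + (-36)²) = 58081*(198622 + 1296) = 58081*199918 = 11611437358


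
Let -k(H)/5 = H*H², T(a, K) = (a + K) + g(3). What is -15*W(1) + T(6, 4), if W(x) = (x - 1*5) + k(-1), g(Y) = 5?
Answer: 0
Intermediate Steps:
T(a, K) = 5 + K + a (T(a, K) = (a + K) + 5 = (K + a) + 5 = 5 + K + a)
k(H) = -5*H³ (k(H) = -5*H*H² = -5*H³)
W(x) = x (W(x) = (x - 1*5) - 5*(-1)³ = (x - 5) - 5*(-1) = (-5 + x) + 5 = x)
-15*W(1) + T(6, 4) = -15*1 + (5 + 4 + 6) = -15 + 15 = 0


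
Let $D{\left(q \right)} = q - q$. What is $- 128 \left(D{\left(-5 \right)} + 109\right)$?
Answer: $-13952$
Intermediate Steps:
$D{\left(q \right)} = 0$
$- 128 \left(D{\left(-5 \right)} + 109\right) = - 128 \left(0 + 109\right) = \left(-128\right) 109 = -13952$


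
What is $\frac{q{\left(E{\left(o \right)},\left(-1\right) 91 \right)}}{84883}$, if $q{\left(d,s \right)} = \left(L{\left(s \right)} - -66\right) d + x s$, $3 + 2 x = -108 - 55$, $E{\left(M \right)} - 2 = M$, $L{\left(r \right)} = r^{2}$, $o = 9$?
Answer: $\frac{99370}{84883} \approx 1.1707$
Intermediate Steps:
$E{\left(M \right)} = 2 + M$
$x = -83$ ($x = - \frac{3}{2} + \frac{-108 - 55}{2} = - \frac{3}{2} + \frac{1}{2} \left(-163\right) = - \frac{3}{2} - \frac{163}{2} = -83$)
$q{\left(d,s \right)} = - 83 s + d \left(66 + s^{2}\right)$ ($q{\left(d,s \right)} = \left(s^{2} - -66\right) d - 83 s = \left(s^{2} + 66\right) d - 83 s = \left(66 + s^{2}\right) d - 83 s = d \left(66 + s^{2}\right) - 83 s = - 83 s + d \left(66 + s^{2}\right)$)
$\frac{q{\left(E{\left(o \right)},\left(-1\right) 91 \right)}}{84883} = \frac{- 83 \left(\left(-1\right) 91\right) + 66 \left(2 + 9\right) + \left(2 + 9\right) \left(\left(-1\right) 91\right)^{2}}{84883} = \left(\left(-83\right) \left(-91\right) + 66 \cdot 11 + 11 \left(-91\right)^{2}\right) \frac{1}{84883} = \left(7553 + 726 + 11 \cdot 8281\right) \frac{1}{84883} = \left(7553 + 726 + 91091\right) \frac{1}{84883} = 99370 \cdot \frac{1}{84883} = \frac{99370}{84883}$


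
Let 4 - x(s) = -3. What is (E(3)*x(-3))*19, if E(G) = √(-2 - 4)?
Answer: 133*I*√6 ≈ 325.78*I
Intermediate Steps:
E(G) = I*√6 (E(G) = √(-6) = I*√6)
x(s) = 7 (x(s) = 4 - 1*(-3) = 4 + 3 = 7)
(E(3)*x(-3))*19 = ((I*√6)*7)*19 = (7*I*√6)*19 = 133*I*√6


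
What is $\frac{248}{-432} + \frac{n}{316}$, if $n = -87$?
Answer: $- \frac{7247}{8532} \approx -0.84939$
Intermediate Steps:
$\frac{248}{-432} + \frac{n}{316} = \frac{248}{-432} - \frac{87}{316} = 248 \left(- \frac{1}{432}\right) - \frac{87}{316} = - \frac{31}{54} - \frac{87}{316} = - \frac{7247}{8532}$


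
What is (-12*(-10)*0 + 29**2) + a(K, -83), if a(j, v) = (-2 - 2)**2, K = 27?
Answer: 857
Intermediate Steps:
a(j, v) = 16 (a(j, v) = (-4)**2 = 16)
(-12*(-10)*0 + 29**2) + a(K, -83) = (-12*(-10)*0 + 29**2) + 16 = (120*0 + 841) + 16 = (0 + 841) + 16 = 841 + 16 = 857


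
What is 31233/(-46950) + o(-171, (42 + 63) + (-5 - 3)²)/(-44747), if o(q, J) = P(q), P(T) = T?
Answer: -463184867/700290550 ≈ -0.66142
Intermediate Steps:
o(q, J) = q
31233/(-46950) + o(-171, (42 + 63) + (-5 - 3)²)/(-44747) = 31233/(-46950) - 171/(-44747) = 31233*(-1/46950) - 171*(-1/44747) = -10411/15650 + 171/44747 = -463184867/700290550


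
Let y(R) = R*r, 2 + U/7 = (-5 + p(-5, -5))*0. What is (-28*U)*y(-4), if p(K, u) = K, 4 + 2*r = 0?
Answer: 3136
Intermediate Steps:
r = -2 (r = -2 + (1/2)*0 = -2 + 0 = -2)
U = -14 (U = -14 + 7*((-5 - 5)*0) = -14 + 7*(-10*0) = -14 + 7*0 = -14 + 0 = -14)
y(R) = -2*R (y(R) = R*(-2) = -2*R)
(-28*U)*y(-4) = (-28*(-14))*(-2*(-4)) = 392*8 = 3136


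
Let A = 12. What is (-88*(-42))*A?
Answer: 44352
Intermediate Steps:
(-88*(-42))*A = -88*(-42)*12 = 3696*12 = 44352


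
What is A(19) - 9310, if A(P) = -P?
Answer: -9329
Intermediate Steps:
A(19) - 9310 = -1*19 - 9310 = -19 - 9310 = -9329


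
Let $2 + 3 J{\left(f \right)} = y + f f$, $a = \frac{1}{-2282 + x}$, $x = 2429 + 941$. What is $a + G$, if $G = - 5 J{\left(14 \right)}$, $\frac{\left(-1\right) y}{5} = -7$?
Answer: $- \frac{1245757}{3264} \approx -381.67$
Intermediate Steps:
$y = 35$ ($y = \left(-5\right) \left(-7\right) = 35$)
$x = 3370$
$a = \frac{1}{1088}$ ($a = \frac{1}{-2282 + 3370} = \frac{1}{1088} \approx 0.00091912$)
$J{\left(f \right)} = 11 + \frac{f^{2}}{3}$ ($J{\left(f \right)} = - \frac{2}{3} + \frac{35 + f f}{3} = - \frac{2}{3} + \frac{35 + f^{2}}{3} = - \frac{2}{3} + \left(\frac{35}{3} + \frac{f^{2}}{3}\right) = 11 + \frac{f^{2}}{3}$)
$G = - \frac{1145}{3}$ ($G = - 5 \left(11 + \frac{14^{2}}{3}\right) = - 5 \left(11 + \frac{1}{3} \cdot 196\right) = - 5 \left(11 + \frac{196}{3}\right) = \left(-5\right) \frac{229}{3} = - \frac{1145}{3} \approx -381.67$)
$a + G = \frac{1}{1088} - \frac{1145}{3} = - \frac{1245757}{3264}$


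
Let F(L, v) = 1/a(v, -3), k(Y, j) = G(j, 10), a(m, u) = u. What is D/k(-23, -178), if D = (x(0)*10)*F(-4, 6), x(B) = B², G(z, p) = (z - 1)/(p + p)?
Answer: 0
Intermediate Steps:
G(z, p) = (-1 + z)/(2*p) (G(z, p) = (-1 + z)/((2*p)) = (-1 + z)*(1/(2*p)) = (-1 + z)/(2*p))
k(Y, j) = -1/20 + j/20 (k(Y, j) = (½)*(-1 + j)/10 = (½)*(⅒)*(-1 + j) = -1/20 + j/20)
F(L, v) = -⅓ (F(L, v) = 1/(-3) = -⅓)
D = 0 (D = (0²*10)*(-⅓) = (0*10)*(-⅓) = 0*(-⅓) = 0)
D/k(-23, -178) = 0/(-1/20 + (1/20)*(-178)) = 0/(-1/20 - 89/10) = 0/(-179/20) = 0*(-20/179) = 0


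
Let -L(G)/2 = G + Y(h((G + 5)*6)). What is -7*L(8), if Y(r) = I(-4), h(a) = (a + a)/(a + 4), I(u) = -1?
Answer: 98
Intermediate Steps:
h(a) = 2*a/(4 + a) (h(a) = (2*a)/(4 + a) = 2*a/(4 + a))
Y(r) = -1
L(G) = 2 - 2*G (L(G) = -2*(G - 1) = -2*(-1 + G) = 2 - 2*G)
-7*L(8) = -7*(2 - 2*8) = -7*(2 - 16) = -7*(-14) = 98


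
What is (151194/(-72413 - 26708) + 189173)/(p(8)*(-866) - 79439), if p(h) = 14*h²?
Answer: -18750865739/84785625375 ≈ -0.22116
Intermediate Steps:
(151194/(-72413 - 26708) + 189173)/(p(8)*(-866) - 79439) = (151194/(-72413 - 26708) + 189173)/((14*8²)*(-866) - 79439) = (151194/(-99121) + 189173)/((14*64)*(-866) - 79439) = (151194*(-1/99121) + 189173)/(896*(-866) - 79439) = (-151194/99121 + 189173)/(-775936 - 79439) = (18750865739/99121)/(-855375) = (18750865739/99121)*(-1/855375) = -18750865739/84785625375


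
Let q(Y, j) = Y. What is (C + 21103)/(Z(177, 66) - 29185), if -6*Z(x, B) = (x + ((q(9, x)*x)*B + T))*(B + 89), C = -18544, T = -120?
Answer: -5118/5493445 ≈ -0.00093166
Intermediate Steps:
Z(x, B) = -(89 + B)*(-120 + x + 9*B*x)/6 (Z(x, B) = -(x + ((9*x)*B - 120))*(B + 89)/6 = -(x + (9*B*x - 120))*(89 + B)/6 = -(x + (-120 + 9*B*x))*(89 + B)/6 = -(-120 + x + 9*B*x)*(89 + B)/6 = -(89 + B)*(-120 + x + 9*B*x)/6)
(C + 21103)/(Z(177, 66) - 29185) = (-18544 + 21103)/((1780 + 20*66 - 89/6*177 - 401/3*66*177 - 3/2*177*66²) - 29185) = 2559/((1780 + 1320 - 5251/2 - 1561494 - 3/2*177*4356) - 29185) = 2559/((1780 + 1320 - 5251/2 - 1561494 - 1156518) - 29185) = 2559/(-5435075/2 - 29185) = 2559/(-5493445/2) = 2559*(-2/5493445) = -5118/5493445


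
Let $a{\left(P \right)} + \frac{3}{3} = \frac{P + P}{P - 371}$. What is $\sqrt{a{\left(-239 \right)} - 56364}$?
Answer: $\frac{i \sqrt{5243281230}}{305} \approx 237.41 i$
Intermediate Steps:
$a{\left(P \right)} = -1 + \frac{2 P}{-371 + P}$ ($a{\left(P \right)} = -1 + \frac{P + P}{P - 371} = -1 + \frac{2 P}{-371 + P}$)
$\sqrt{a{\left(-239 \right)} - 56364} = \sqrt{\frac{371 - 239}{-371 - 239} - 56364} = \sqrt{\frac{1}{-610} \cdot 132 - 56364} = \sqrt{\left(- \frac{1}{610}\right) 132 - 56364} = \sqrt{- \frac{66}{305} - 56364} = \sqrt{- \frac{17191086}{305}} = \frac{i \sqrt{5243281230}}{305}$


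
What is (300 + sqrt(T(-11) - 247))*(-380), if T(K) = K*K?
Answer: -114000 - 1140*I*sqrt(14) ≈ -1.14e+5 - 4265.5*I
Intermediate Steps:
T(K) = K**2
(300 + sqrt(T(-11) - 247))*(-380) = (300 + sqrt((-11)**2 - 247))*(-380) = (300 + sqrt(121 - 247))*(-380) = (300 + sqrt(-126))*(-380) = (300 + 3*I*sqrt(14))*(-380) = -114000 - 1140*I*sqrt(14)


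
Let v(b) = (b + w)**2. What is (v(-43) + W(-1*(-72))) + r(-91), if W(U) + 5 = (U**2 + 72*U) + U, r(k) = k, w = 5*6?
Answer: 10513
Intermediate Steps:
w = 30
v(b) = (30 + b)**2 (v(b) = (b + 30)**2 = (30 + b)**2)
W(U) = -5 + U**2 + 73*U (W(U) = -5 + ((U**2 + 72*U) + U) = -5 + (U**2 + 73*U) = -5 + U**2 + 73*U)
(v(-43) + W(-1*(-72))) + r(-91) = ((30 - 43)**2 + (-5 + (-1*(-72))**2 + 73*(-1*(-72)))) - 91 = ((-13)**2 + (-5 + 72**2 + 73*72)) - 91 = (169 + (-5 + 5184 + 5256)) - 91 = (169 + 10435) - 91 = 10604 - 91 = 10513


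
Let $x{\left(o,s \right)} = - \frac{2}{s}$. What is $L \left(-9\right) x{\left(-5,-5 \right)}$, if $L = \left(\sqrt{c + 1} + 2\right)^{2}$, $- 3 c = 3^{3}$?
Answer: $\frac{72}{5} - \frac{144 i \sqrt{2}}{5} \approx 14.4 - 40.729 i$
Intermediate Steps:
$c = -9$ ($c = - \frac{3^{3}}{3} = \left(- \frac{1}{3}\right) 27 = -9$)
$L = \left(2 + 2 i \sqrt{2}\right)^{2}$ ($L = \left(\sqrt{-9 + 1} + 2\right)^{2} = \left(\sqrt{-8} + 2\right)^{2} = \left(2 i \sqrt{2} + 2\right)^{2} = \left(2 + 2 i \sqrt{2}\right)^{2} \approx -4.0 + 11.314 i$)
$L \left(-9\right) x{\left(-5,-5 \right)} = \left(-4 + 8 i \sqrt{2}\right) \left(-9\right) \left(- \frac{2}{-5}\right) = \left(36 - 72 i \sqrt{2}\right) \left(\left(-2\right) \left(- \frac{1}{5}\right)\right) = \left(36 - 72 i \sqrt{2}\right) \frac{2}{5} = \frac{72}{5} - \frac{144 i \sqrt{2}}{5}$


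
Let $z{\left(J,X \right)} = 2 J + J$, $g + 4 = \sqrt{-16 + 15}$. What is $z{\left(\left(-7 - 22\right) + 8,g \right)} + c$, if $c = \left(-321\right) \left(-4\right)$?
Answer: $1221$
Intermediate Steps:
$c = 1284$
$g = -4 + i$ ($g = -4 + \sqrt{-16 + 15} = -4 + \sqrt{-1} = -4 + i \approx -4.0 + 1.0 i$)
$z{\left(J,X \right)} = 3 J$
$z{\left(\left(-7 - 22\right) + 8,g \right)} + c = 3 \left(\left(-7 - 22\right) + 8\right) + 1284 = 3 \left(-29 + 8\right) + 1284 = 3 \left(-21\right) + 1284 = -63 + 1284 = 1221$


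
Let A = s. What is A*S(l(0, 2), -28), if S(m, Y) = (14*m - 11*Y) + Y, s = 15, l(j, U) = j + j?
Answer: 4200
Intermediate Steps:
l(j, U) = 2*j
S(m, Y) = -10*Y + 14*m (S(m, Y) = (-11*Y + 14*m) + Y = -10*Y + 14*m)
A = 15
A*S(l(0, 2), -28) = 15*(-10*(-28) + 14*(2*0)) = 15*(280 + 14*0) = 15*(280 + 0) = 15*280 = 4200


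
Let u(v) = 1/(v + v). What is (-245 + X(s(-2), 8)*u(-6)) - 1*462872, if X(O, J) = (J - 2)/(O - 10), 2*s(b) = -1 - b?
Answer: -8799222/19 ≈ -4.6312e+5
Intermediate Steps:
u(v) = 1/(2*v)
s(b) = -1/2 - b/2 (s(b) = (-1 - b)/2 = -1/2 - b/2)
X(O, J) = (-2 + J)/(-10 + O)
(-245 + X(s(-2), 8)*u(-6)) - 1*462872 = (-245 + ((-2 + 8)/(-10 + (-1/2 - 1/2*(-2))))*((1/2)/(-6))) - 1*462872 = (-245 + (6/(-10 + (-1/2 + 1)))*((1/2)*(-1/6))) - 462872 = (-245 + (6/(-10 + 1/2))*(-1/12)) - 462872 = (-245 + (6/(-19/2))*(-1/12)) - 462872 = (-245 - 2/19*6*(-1/12)) - 462872 = (-245 - 12/19*(-1/12)) - 462872 = (-245 + 1/19) - 462872 = -4654/19 - 462872 = -8799222/19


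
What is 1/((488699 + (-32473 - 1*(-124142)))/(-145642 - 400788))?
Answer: -273215/290184 ≈ -0.94152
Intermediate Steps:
1/((488699 + (-32473 - 1*(-124142)))/(-145642 - 400788)) = 1/((488699 + (-32473 + 124142))/(-546430)) = 1/((488699 + 91669)*(-1/546430)) = 1/(580368*(-1/546430)) = 1/(-290184/273215) = -273215/290184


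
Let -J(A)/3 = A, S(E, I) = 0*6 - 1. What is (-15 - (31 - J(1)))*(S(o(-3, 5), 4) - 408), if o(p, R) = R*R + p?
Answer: 20041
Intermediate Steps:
o(p, R) = p + R² (o(p, R) = R² + p = p + R²)
S(E, I) = -1 (S(E, I) = 0 - 1 = -1)
J(A) = -3*A
(-15 - (31 - J(1)))*(S(o(-3, 5), 4) - 408) = (-15 - (31 - (-3)))*(-1 - 408) = (-15 - (31 - 1*(-3)))*(-409) = (-15 - (31 + 3))*(-409) = (-15 - 1*34)*(-409) = (-15 - 34)*(-409) = -49*(-409) = 20041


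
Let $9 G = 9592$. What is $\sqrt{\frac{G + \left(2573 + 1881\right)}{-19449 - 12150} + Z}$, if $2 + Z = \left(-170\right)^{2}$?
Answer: $\frac{68 \sqrt{6240135410}}{31599} \approx 169.99$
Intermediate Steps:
$G = \frac{9592}{9}$ ($G = \frac{1}{9} \cdot 9592 = \frac{9592}{9} \approx 1065.8$)
$Z = 28898$ ($Z = -2 + \left(-170\right)^{2} = -2 + 28900 = 28898$)
$\sqrt{\frac{G + \left(2573 + 1881\right)}{-19449 - 12150} + Z} = \sqrt{\frac{\frac{9592}{9} + \left(2573 + 1881\right)}{-19449 - 12150} + 28898} = \sqrt{\frac{\frac{9592}{9} + 4454}{-31599} + 28898} = \sqrt{\frac{49678}{9} \left(- \frac{1}{31599}\right) + 28898} = \sqrt{- \frac{49678}{284391} + 28898} = \sqrt{\frac{8218281440}{284391}} = \frac{68 \sqrt{6240135410}}{31599}$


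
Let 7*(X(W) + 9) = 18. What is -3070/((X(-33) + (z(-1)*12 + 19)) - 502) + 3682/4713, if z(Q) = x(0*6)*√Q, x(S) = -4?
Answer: 3616911753/517137067 - 601720*I/987531 ≈ 6.9941 - 0.60932*I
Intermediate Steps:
X(W) = -45/7 (X(W) = -9 + (⅐)*18 = -9 + 18/7 = -45/7)
z(Q) = -4*√Q
-3070/((X(-33) + (z(-1)*12 + 19)) - 502) + 3682/4713 = -3070/((-45/7 + (-4*I*12 + 19)) - 502) + 3682/4713 = -3070/((-45/7 + (-4*I*12 + 19)) - 502) + 3682*(1/4713) = -3070/((-45/7 + (-48*I + 19)) - 502) + 3682/4713 = -3070/((-45/7 + (19 - 48*I)) - 502) + 3682/4713 = -3070/((88/7 - 48*I) - 502) + 3682/4713 = -3070*49*(-3426/7 + 48*I)/11850372 + 3682/4713 = -75215*(-3426/7 + 48*I)/5925186 + 3682/4713 = 3682/4713 - 75215*(-3426/7 + 48*I)/5925186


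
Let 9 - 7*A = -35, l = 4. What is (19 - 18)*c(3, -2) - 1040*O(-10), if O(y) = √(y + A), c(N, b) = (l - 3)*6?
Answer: 6 - 1040*I*√182/7 ≈ 6.0 - 2004.3*I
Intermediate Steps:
c(N, b) = 6 (c(N, b) = (4 - 3)*6 = 1*6 = 6)
A = 44/7 (A = 9/7 - ⅐*(-35) = 9/7 + 5 = 44/7 ≈ 6.2857)
O(y) = √(44/7 + y) (O(y) = √(y + 44/7) = √(44/7 + y))
(19 - 18)*c(3, -2) - 1040*O(-10) = (19 - 18)*6 - 1040*√(308 + 49*(-10))/7 = 1*6 - 1040*√(308 - 490)/7 = 6 - 1040*√(-182)/7 = 6 - 1040*I*√182/7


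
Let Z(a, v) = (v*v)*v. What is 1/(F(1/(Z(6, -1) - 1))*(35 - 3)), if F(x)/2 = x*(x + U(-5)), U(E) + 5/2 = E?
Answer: 1/256 ≈ 0.0039063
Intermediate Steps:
Z(a, v) = v³ (Z(a, v) = v²*v = v³)
U(E) = -5/2 + E
F(x) = 2*x*(-15/2 + x) (F(x) = 2*(x*(x + (-5/2 - 5))) = 2*(x*(x - 15/2)) = 2*(x*(-15/2 + x)) = 2*x*(-15/2 + x))
1/(F(1/(Z(6, -1) - 1))*(35 - 3)) = 1/(((-15 + 2/((-1)³ - 1))/((-1)³ - 1))*(35 - 3)) = 1/(((-15 + 2/(-1 - 1))/(-1 - 1))*32) = 1/(((-15 + 2/(-2))/(-2))*32) = 1/(-(-15 + 2*(-½))/2*32) = 1/(-(-15 - 1)/2*32) = 1/(-½*(-16)*32) = 1/(8*32) = 1/256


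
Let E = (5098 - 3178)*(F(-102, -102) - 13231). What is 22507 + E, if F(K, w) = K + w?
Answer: -25772693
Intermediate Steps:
E = -25795200 (E = (5098 - 3178)*((-102 - 102) - 13231) = 1920*(-204 - 13231) = 1920*(-13435) = -25795200)
22507 + E = 22507 - 25795200 = -25772693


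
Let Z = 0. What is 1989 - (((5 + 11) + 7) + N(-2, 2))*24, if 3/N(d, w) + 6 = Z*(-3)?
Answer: 1449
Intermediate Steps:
N(d, w) = -½ (N(d, w) = 3/(-6 + 0*(-3)) = 3/(-6 + 0) = 3/(-6) = 3*(-⅙) = -½)
1989 - (((5 + 11) + 7) + N(-2, 2))*24 = 1989 - (((5 + 11) + 7) - ½)*24 = 1989 - ((16 + 7) - ½)*24 = 1989 - (23 - ½)*24 = 1989 - 45*24/2 = 1989 - 1*540 = 1989 - 540 = 1449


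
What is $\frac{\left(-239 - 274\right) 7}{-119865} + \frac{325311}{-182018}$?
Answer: $- \frac{12779925459}{7272529190} \approx -1.7573$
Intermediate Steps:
$\frac{\left(-239 - 274\right) 7}{-119865} + \frac{325311}{-182018} = \left(-513\right) 7 \left(- \frac{1}{119865}\right) + 325311 \left(- \frac{1}{182018}\right) = \left(-3591\right) \left(- \frac{1}{119865}\right) - \frac{325311}{182018} = \frac{1197}{39955} - \frac{325311}{182018} = - \frac{12779925459}{7272529190}$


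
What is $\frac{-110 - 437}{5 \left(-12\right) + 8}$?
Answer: $\frac{547}{52} \approx 10.519$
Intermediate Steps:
$\frac{-110 - 437}{5 \left(-12\right) + 8} = - \frac{547}{-60 + 8} = - \frac{547}{-52} = \left(-547\right) \left(- \frac{1}{52}\right) = \frac{547}{52}$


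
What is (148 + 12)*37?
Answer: 5920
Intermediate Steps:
(148 + 12)*37 = 160*37 = 5920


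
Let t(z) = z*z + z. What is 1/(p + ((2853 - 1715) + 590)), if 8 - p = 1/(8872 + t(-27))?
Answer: 9574/16620463 ≈ 0.00057604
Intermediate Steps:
t(z) = z + z**2 (t(z) = z**2 + z = z + z**2)
p = 76591/9574 (p = 8 - 1/(8872 - 27*(1 - 27)) = 8 - 1/(8872 - 27*(-26)) = 8 - 1/(8872 + 702) = 8 - 1/9574 = 76591/9574 ≈ 7.9999)
1/(p + ((2853 - 1715) + 590)) = 1/(76591/9574 + ((2853 - 1715) + 590)) = 1/(76591/9574 + (1138 + 590)) = 1/(76591/9574 + 1728) = 1/(16620463/9574) = 9574/16620463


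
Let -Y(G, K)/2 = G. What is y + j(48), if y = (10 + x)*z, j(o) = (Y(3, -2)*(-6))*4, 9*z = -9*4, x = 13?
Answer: 52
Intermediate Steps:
Y(G, K) = -2*G
z = -4 (z = (-9*4)/9 = (1/9)*(-36) = -4)
j(o) = 144 (j(o) = (-2*3*(-6))*4 = -6*(-6)*4 = 36*4 = 144)
y = -92 (y = (10 + 13)*(-4) = 23*(-4) = -92)
y + j(48) = -92 + 144 = 52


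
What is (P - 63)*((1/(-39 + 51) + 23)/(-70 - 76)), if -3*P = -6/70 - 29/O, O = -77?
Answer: 2883847/289080 ≈ 9.9760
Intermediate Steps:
P = -16/165 (P = -(-6/70 - 29/(-77))/3 = -(-6*1/70 - 29*(-1/77))/3 = -(-3/35 + 29/77)/3 = -⅓*16/55 = -16/165 ≈ -0.096970)
(P - 63)*((1/(-39 + 51) + 23)/(-70 - 76)) = (-16/165 - 63)*((1/(-39 + 51) + 23)/(-70 - 76)) = -10411*(1/12 + 23)/(165*(-146)) = -10411*(1/12 + 23)*(-1)/(165*146) = -2883847*(-1)/(1980*146) = -10411/165*(-277/1752) = 2883847/289080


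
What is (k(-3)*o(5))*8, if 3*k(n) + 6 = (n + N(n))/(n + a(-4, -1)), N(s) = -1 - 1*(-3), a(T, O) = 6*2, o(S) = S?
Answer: -2200/27 ≈ -81.481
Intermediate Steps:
a(T, O) = 12
N(s) = 2 (N(s) = -1 + 3 = 2)
k(n) = -2 + (2 + n)/(3*(12 + n)) (k(n) = -2 + ((n + 2)/(n + 12))/3 = -2 + ((2 + n)/(12 + n))/3 = -2 + (2 + n)/(3*(12 + n)))
(k(-3)*o(5))*8 = ((5*(-14 - 1*(-3))/(3*(12 - 3)))*5)*8 = (((5/3)*(-14 + 3)/9)*5)*8 = (((5/3)*(1/9)*(-11))*5)*8 = -55/27*5*8 = -275/27*8 = -2200/27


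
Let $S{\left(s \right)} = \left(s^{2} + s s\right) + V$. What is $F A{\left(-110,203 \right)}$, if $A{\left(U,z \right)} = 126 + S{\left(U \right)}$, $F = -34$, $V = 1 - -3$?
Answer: $-827220$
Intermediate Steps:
$V = 4$ ($V = 1 + 3 = 4$)
$S{\left(s \right)} = 4 + 2 s^{2}$ ($S{\left(s \right)} = \left(s^{2} + s s\right) + 4 = \left(s^{2} + s^{2}\right) + 4 = 2 s^{2} + 4 = 4 + 2 s^{2}$)
$A{\left(U,z \right)} = 130 + 2 U^{2}$ ($A{\left(U,z \right)} = 126 + \left(4 + 2 U^{2}\right) = 130 + 2 U^{2}$)
$F A{\left(-110,203 \right)} = - 34 \left(130 + 2 \left(-110\right)^{2}\right) = - 34 \left(130 + 2 \cdot 12100\right) = - 34 \left(130 + 24200\right) = \left(-34\right) 24330 = -827220$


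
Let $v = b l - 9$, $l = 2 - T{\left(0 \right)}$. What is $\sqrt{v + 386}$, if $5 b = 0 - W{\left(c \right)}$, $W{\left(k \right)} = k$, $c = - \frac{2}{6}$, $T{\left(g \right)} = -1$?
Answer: $\frac{\sqrt{9430}}{5} \approx 19.422$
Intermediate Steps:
$c = - \frac{1}{3}$ ($c = \left(-2\right) \frac{1}{6} = - \frac{1}{3} \approx -0.33333$)
$l = 3$ ($l = 2 - -1 = 2 + 1 = 3$)
$b = \frac{1}{15}$ ($b = \frac{0 - - \frac{1}{3}}{5} = \frac{0 + \frac{1}{3}}{5} = \frac{1}{5} \cdot \frac{1}{3} = \frac{1}{15} \approx 0.066667$)
$v = - \frac{44}{5}$ ($v = \frac{1}{15} \cdot 3 - 9 = \frac{1}{5} - 9 = - \frac{44}{5} \approx -8.8$)
$\sqrt{v + 386} = \sqrt{- \frac{44}{5} + 386} = \sqrt{\frac{1886}{5}} = \frac{\sqrt{9430}}{5}$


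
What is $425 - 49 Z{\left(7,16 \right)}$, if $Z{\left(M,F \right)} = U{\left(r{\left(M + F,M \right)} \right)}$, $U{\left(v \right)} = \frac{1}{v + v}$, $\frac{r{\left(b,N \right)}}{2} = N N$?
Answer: $\frac{1699}{4} \approx 424.75$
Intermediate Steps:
$r{\left(b,N \right)} = 2 N^{2}$ ($r{\left(b,N \right)} = 2 N N = 2 N^{2}$)
$U{\left(v \right)} = \frac{1}{2 v}$
$Z{\left(M,F \right)} = \frac{1}{4 M^{2}}$ ($Z{\left(M,F \right)} = \frac{1}{2 \cdot 2 M^{2}} = \frac{\frac{1}{2} \frac{1}{M^{2}}}{2} = \frac{1}{4 M^{2}}$)
$425 - 49 Z{\left(7,16 \right)} = 425 - 49 \frac{1}{4 \cdot 49} = 425 - 49 \cdot \frac{1}{4} \cdot \frac{1}{49} = 425 - \frac{1}{4} = \frac{1699}{4}$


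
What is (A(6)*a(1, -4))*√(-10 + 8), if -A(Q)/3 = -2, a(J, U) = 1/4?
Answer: 3*I*√2/2 ≈ 2.1213*I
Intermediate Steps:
a(J, U) = ¼
A(Q) = 6 (A(Q) = -3*(-2) = 6)
(A(6)*a(1, -4))*√(-10 + 8) = (6*(¼))*√(-10 + 8) = 3*√(-2)/2 = 3*(I*√2)/2 = 3*I*√2/2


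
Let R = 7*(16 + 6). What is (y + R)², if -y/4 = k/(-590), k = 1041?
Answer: 2257390144/87025 ≈ 25940.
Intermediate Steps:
y = 2082/295 (y = -4164/(-590) = -4164*(-1)/590 = -4*(-1041/590) = 2082/295 ≈ 7.0576)
R = 154 (R = 7*22 = 154)
(y + R)² = (2082/295 + 154)² = (47512/295)² = 2257390144/87025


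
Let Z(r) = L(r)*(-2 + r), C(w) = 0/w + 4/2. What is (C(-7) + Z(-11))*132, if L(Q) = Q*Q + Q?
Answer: -188496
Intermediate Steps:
L(Q) = Q + Q**2 (L(Q) = Q**2 + Q = Q + Q**2)
C(w) = 2 (C(w) = 0 + 4*(1/2) = 0 + 2 = 2)
Z(r) = r*(1 + r)*(-2 + r) (Z(r) = (r*(1 + r))*(-2 + r) = r*(1 + r)*(-2 + r))
(C(-7) + Z(-11))*132 = (2 - 11*(1 - 11)*(-2 - 11))*132 = (2 - 11*(-10)*(-13))*132 = (2 - 1430)*132 = -1428*132 = -188496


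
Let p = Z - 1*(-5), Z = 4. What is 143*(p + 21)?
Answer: 4290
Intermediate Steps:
p = 9 (p = 4 - 1*(-5) = 4 + 5 = 9)
143*(p + 21) = 143*(9 + 21) = 143*30 = 4290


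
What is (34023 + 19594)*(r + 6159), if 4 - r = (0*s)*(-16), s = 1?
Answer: 330441571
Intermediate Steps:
r = 4 (r = 4 - 0*1*(-16) = 4 - 0*(-16) = 4 - 1*0 = 4 + 0 = 4)
(34023 + 19594)*(r + 6159) = (34023 + 19594)*(4 + 6159) = 53617*6163 = 330441571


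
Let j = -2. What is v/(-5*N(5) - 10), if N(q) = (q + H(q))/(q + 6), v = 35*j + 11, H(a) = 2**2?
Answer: 649/155 ≈ 4.1871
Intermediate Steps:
H(a) = 4
v = -59 (v = 35*(-2) + 11 = -70 + 11 = -59)
N(q) = (4 + q)/(6 + q) (N(q) = (q + 4)/(q + 6) = (4 + q)/(6 + q))
v/(-5*N(5) - 10) = -59/(-5*(4 + 5)/(6 + 5) - 10) = -59/(-5*9/11 - 10) = -59/(-45/11 - 10) = -59/(-155/11) = -59*(-11/155) = 649/155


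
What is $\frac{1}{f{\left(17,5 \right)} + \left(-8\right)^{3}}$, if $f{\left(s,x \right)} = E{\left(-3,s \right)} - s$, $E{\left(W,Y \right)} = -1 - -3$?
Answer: $- \frac{1}{527} \approx -0.0018975$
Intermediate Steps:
$E{\left(W,Y \right)} = 2$ ($E{\left(W,Y \right)} = -1 + 3 = 2$)
$f{\left(s,x \right)} = 2 - s$
$\frac{1}{f{\left(17,5 \right)} + \left(-8\right)^{3}} = \frac{1}{\left(2 - 17\right) + \left(-8\right)^{3}} = \frac{1}{\left(2 - 17\right) - 512} = \frac{1}{-15 - 512} = \frac{1}{-527} = - \frac{1}{527}$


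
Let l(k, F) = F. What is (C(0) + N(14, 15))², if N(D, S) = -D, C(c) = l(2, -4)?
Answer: 324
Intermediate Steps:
C(c) = -4
(C(0) + N(14, 15))² = (-4 - 1*14)² = (-4 - 14)² = (-18)² = 324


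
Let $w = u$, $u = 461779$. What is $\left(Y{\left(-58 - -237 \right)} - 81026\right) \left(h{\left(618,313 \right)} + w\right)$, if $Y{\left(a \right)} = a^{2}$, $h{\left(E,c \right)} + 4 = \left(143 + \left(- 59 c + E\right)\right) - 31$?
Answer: $-21751201430$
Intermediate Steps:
$w = 461779$
$h{\left(E,c \right)} = 108 + E - 59 c$ ($h{\left(E,c \right)} = -4 - \left(-112 - E + 59 c\right) = -4 + \left(112 + E - 59 c\right) = 108 + E - 59 c$)
$\left(Y{\left(-58 - -237 \right)} - 81026\right) \left(h{\left(618,313 \right)} + w\right) = \left(\left(-58 - -237\right)^{2} - 81026\right) \left(\left(108 + 618 - 18467\right) + 461779\right) = \left(\left(-58 + 237\right)^{2} - 81026\right) \left(\left(108 + 618 - 18467\right) + 461779\right) = \left(179^{2} - 81026\right) \left(-17741 + 461779\right) = \left(32041 - 81026\right) 444038 = \left(-48985\right) 444038 = -21751201430$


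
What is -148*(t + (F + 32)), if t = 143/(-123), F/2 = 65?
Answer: -2927884/123 ≈ -23804.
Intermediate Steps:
F = 130 (F = 2*65 = 130)
t = -143/123 (t = 143*(-1/123) = -143/123 ≈ -1.1626)
-148*(t + (F + 32)) = -148*(-143/123 + (130 + 32)) = -148*(-143/123 + 162) = -148*19783/123 = -2927884/123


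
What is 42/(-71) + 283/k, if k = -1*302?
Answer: -32777/21442 ≈ -1.5286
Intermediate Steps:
k = -302
42/(-71) + 283/k = 42/(-71) + 283/(-302) = 42*(-1/71) + 283*(-1/302) = -42/71 - 283/302 = -32777/21442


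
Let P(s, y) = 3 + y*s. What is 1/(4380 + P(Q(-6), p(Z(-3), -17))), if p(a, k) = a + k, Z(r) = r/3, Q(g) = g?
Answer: 1/4491 ≈ 0.00022267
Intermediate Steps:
Z(r) = r/3 (Z(r) = r*(⅓) = r/3)
P(s, y) = 3 + s*y
1/(4380 + P(Q(-6), p(Z(-3), -17))) = 1/(4380 + (3 - 6*((⅓)*(-3) - 17))) = 1/(4380 + (3 - 6*(-1 - 17))) = 1/(4380 + (3 - 6*(-18))) = 1/(4380 + (3 + 108)) = 1/(4380 + 111) = 1/4491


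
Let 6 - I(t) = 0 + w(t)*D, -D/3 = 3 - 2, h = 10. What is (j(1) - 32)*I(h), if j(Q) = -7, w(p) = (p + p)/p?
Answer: -468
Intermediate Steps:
w(p) = 2 (w(p) = (2*p)/p = 2)
D = -3 (D = -3*(3 - 2) = -3*1 = -3)
I(t) = 12 (I(t) = 6 - (0 + 2*(-3)) = 6 - (0 - 6) = 6 - 1*(-6) = 6 + 6 = 12)
(j(1) - 32)*I(h) = (-7 - 32)*12 = -39*12 = -468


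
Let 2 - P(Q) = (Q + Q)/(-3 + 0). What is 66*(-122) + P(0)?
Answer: -8050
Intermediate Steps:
P(Q) = 2 + 2*Q/3 (P(Q) = 2 - (Q + Q)/(-3 + 0) = 2 - 2*Q/(-3) = 2 - 2*Q*(-1)/3 = 2 - (-2)*Q/3 = 2 + 2*Q/3)
66*(-122) + P(0) = 66*(-122) + (2 + (⅔)*0) = -8052 + (2 + 0) = -8052 + 2 = -8050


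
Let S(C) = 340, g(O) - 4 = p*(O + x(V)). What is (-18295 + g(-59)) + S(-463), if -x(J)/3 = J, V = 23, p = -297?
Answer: 20065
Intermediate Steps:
x(J) = -3*J
g(O) = 20497 - 297*O (g(O) = 4 - 297*(O - 3*23) = 4 - 297*(O - 69) = 4 - 297*(-69 + O) = 4 + (20493 - 297*O) = 20497 - 297*O)
(-18295 + g(-59)) + S(-463) = (-18295 + (20497 - 297*(-59))) + 340 = (-18295 + (20497 + 17523)) + 340 = (-18295 + 38020) + 340 = 19725 + 340 = 20065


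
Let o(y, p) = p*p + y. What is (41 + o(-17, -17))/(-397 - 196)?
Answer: -313/593 ≈ -0.52782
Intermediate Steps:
o(y, p) = y + p**2 (o(y, p) = p**2 + y = y + p**2)
(41 + o(-17, -17))/(-397 - 196) = (41 + (-17 + (-17)**2))/(-397 - 196) = (41 + (-17 + 289))/(-593) = (41 + 272)*(-1/593) = 313*(-1/593) = -313/593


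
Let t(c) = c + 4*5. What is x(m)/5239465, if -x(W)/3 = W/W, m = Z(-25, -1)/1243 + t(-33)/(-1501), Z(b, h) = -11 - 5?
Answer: -3/5239465 ≈ -5.7258e-7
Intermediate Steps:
t(c) = 20 + c (t(c) = c + 20 = 20 + c)
Z(b, h) = -16
m = -7857/1865743 (m = -16/1243 + (20 - 33)/(-1501) = -16*1/1243 - 13*(-1/1501) = -16/1243 + 13/1501 = -7857/1865743 ≈ -0.0042112)
x(W) = -3 (x(W) = -3*W/W = -3*1 = -3)
x(m)/5239465 = -3/5239465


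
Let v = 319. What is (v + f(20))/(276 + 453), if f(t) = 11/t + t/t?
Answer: 2137/4860 ≈ 0.43971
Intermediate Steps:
f(t) = 1 + 11/t (f(t) = 11/t + 1 = 1 + 11/t)
(v + f(20))/(276 + 453) = (319 + (11 + 20)/20)/(276 + 453) = (319 + (1/20)*31)/729 = (319 + 31/20)*(1/729) = (6411/20)*(1/729) = 2137/4860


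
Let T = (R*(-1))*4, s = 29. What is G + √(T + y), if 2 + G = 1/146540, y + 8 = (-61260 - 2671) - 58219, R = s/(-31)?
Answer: -293079/146540 + I*√117390242/31 ≈ -2.0 + 349.51*I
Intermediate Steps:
R = -29/31 (R = 29/(-31) = 29*(-1/31) = -29/31 ≈ -0.93548)
y = -122158 (y = -8 + ((-61260 - 2671) - 58219) = -8 + (-63931 - 58219) = -8 - 122150 = -122158)
T = 116/31 (T = -29/31*(-1)*4 = (29/31)*4 = 116/31 ≈ 3.7419)
G = -293079/146540 (G = -2 + 1/146540 = -293079/146540 ≈ -2.0000)
G + √(T + y) = -293079/146540 + √(116/31 - 122158) = -293079/146540 + √(-3786782/31) = -293079/146540 + I*√117390242/31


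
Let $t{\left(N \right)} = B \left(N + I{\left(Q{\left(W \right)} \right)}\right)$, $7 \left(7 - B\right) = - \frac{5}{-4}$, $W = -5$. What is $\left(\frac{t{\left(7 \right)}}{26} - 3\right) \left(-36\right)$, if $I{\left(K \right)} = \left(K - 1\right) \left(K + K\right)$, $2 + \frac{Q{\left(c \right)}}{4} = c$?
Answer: $- \frac{397719}{26} \approx -15297.0$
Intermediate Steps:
$Q{\left(c \right)} = -8 + 4 c$
$B = \frac{191}{28}$ ($B = 7 - \frac{\left(-5\right) \frac{1}{-4}}{7} = 7 - \frac{\left(-5\right) \left(- \frac{1}{4}\right)}{7} = 7 - \frac{5}{28} = \frac{191}{28} \approx 6.8214$)
$I{\left(K \right)} = 2 K \left(-1 + K\right)$ ($I{\left(K \right)} = \left(-1 + K\right) 2 K = 2 K \left(-1 + K\right)$)
$t{\left(N \right)} = 11078 + \frac{191 N}{28}$ ($t{\left(N \right)} = \frac{191 \left(N + 2 \left(-8 + 4 \left(-5\right)\right) \left(-1 + \left(-8 + 4 \left(-5\right)\right)\right)\right)}{28} = \frac{191 \left(N + 2 \left(-8 - 20\right) \left(-1 - 28\right)\right)}{28} = \frac{191 \left(N + 2 \left(-28\right) \left(-1 - 28\right)\right)}{28} = \frac{191 \left(N + 2 \left(-28\right) \left(-29\right)\right)}{28} = \frac{191 \left(N + 1624\right)}{28} = \frac{191 \left(1624 + N\right)}{28} = 11078 + \frac{191 N}{28}$)
$\left(\frac{t{\left(7 \right)}}{26} - 3\right) \left(-36\right) = \left(\frac{11078 + \frac{191}{28} \cdot 7}{26} - 3\right) \left(-36\right) = \left(\left(11078 + \frac{191}{4}\right) \frac{1}{26} - 3\right) \left(-36\right) = \left(\frac{44503}{4} \cdot \frac{1}{26} - 3\right) \left(-36\right) = \left(\frac{44503}{104} - 3\right) \left(-36\right) = \frac{44191}{104} \left(-36\right) = - \frac{397719}{26}$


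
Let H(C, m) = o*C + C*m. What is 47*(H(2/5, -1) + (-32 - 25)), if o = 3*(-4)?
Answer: -14617/5 ≈ -2923.4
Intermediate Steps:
o = -12
H(C, m) = -12*C + C*m
47*(H(2/5, -1) + (-32 - 25)) = 47*((2/5)*(-12 - 1) + (-32 - 25)) = 47*((2*(⅕))*(-13) - 57) = 47*((⅖)*(-13) - 57) = 47*(-26/5 - 57) = 47*(-311/5) = -14617/5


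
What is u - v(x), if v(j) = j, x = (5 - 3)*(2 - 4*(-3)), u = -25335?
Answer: -25363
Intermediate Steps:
x = 28 (x = 2*(2 + 12) = 2*14 = 28)
u - v(x) = -25335 - 1*28 = -25335 - 28 = -25363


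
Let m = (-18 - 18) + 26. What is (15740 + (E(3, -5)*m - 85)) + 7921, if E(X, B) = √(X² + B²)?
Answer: 23576 - 10*√34 ≈ 23518.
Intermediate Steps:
m = -10 (m = -36 + 26 = -10)
E(X, B) = √(B² + X²)
(15740 + (E(3, -5)*m - 85)) + 7921 = (15740 + (√((-5)² + 3²)*(-10) - 85)) + 7921 = (15740 + (√(25 + 9)*(-10) - 85)) + 7921 = (15740 + (√34*(-10) - 85)) + 7921 = (15740 + (-10*√34 - 85)) + 7921 = (15740 + (-85 - 10*√34)) + 7921 = (15655 - 10*√34) + 7921 = 23576 - 10*√34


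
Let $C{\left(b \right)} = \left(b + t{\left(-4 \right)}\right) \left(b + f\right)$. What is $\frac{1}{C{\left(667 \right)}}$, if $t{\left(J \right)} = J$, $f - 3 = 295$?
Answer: $\frac{1}{639795} \approx 1.563 \cdot 10^{-6}$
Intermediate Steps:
$f = 298$ ($f = 3 + 295 = 298$)
$C{\left(b \right)} = \left(-4 + b\right) \left(298 + b\right)$ ($C{\left(b \right)} = \left(b - 4\right) \left(b + 298\right) = \left(-4 + b\right) \left(298 + b\right)$)
$\frac{1}{C{\left(667 \right)}} = \frac{1}{-1192 + 667^{2} + 294 \cdot 667} = \frac{1}{-1192 + 444889 + 196098} = \frac{1}{639795}$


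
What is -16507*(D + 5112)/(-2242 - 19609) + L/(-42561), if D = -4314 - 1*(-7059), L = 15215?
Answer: 5519637669974/930000411 ≈ 5935.1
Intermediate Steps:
D = 2745 (D = -4314 + 7059 = 2745)
-16507*(D + 5112)/(-2242 - 19609) + L/(-42561) = -16507*(2745 + 5112)/(-2242 - 19609) + 15215/(-42561) = -16507/((-21851/7857)) + 15215*(-1/42561) = -16507/((-21851*1/7857)) - 15215/42561 = -16507/(-21851/7857) - 15215/42561 = -16507*(-7857/21851) - 15215/42561 = 129695499/21851 - 15215/42561 = 5519637669974/930000411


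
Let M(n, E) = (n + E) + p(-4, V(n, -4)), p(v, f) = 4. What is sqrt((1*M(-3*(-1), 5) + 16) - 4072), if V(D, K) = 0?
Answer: 2*I*sqrt(1011) ≈ 63.592*I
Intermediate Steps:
M(n, E) = 4 + E + n (M(n, E) = (n + E) + 4 = (E + n) + 4 = 4 + E + n)
sqrt((1*M(-3*(-1), 5) + 16) - 4072) = sqrt((1*(4 + 5 - 3*(-1)) + 16) - 4072) = sqrt((1*(4 + 5 + 3) + 16) - 4072) = sqrt((1*12 + 16) - 4072) = sqrt((12 + 16) - 4072) = sqrt(28 - 4072) = sqrt(-4044) = 2*I*sqrt(1011)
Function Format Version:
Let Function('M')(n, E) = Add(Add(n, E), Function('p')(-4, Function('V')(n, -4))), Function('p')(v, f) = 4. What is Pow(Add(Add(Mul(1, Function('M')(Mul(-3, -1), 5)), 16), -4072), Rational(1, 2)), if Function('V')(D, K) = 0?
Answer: Mul(2, I, Pow(1011, Rational(1, 2))) ≈ Mul(63.592, I)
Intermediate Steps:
Function('M')(n, E) = Add(4, E, n) (Function('M')(n, E) = Add(Add(n, E), 4) = Add(Add(E, n), 4) = Add(4, E, n))
Pow(Add(Add(Mul(1, Function('M')(Mul(-3, -1), 5)), 16), -4072), Rational(1, 2)) = Pow(Add(Add(Mul(1, Add(4, 5, Mul(-3, -1))), 16), -4072), Rational(1, 2)) = Pow(Add(Add(Mul(1, Add(4, 5, 3)), 16), -4072), Rational(1, 2)) = Pow(Add(Add(Mul(1, 12), 16), -4072), Rational(1, 2)) = Pow(Add(Add(12, 16), -4072), Rational(1, 2)) = Pow(Add(28, -4072), Rational(1, 2)) = Pow(-4044, Rational(1, 2)) = Mul(2, I, Pow(1011, Rational(1, 2)))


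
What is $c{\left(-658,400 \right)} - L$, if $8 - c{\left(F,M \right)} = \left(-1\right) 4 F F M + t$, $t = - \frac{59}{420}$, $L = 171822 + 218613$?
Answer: $\frac{290787828719}{420} \approx 6.9235 \cdot 10^{8}$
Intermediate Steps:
$L = 390435$
$t = - \frac{59}{420}$ ($t = \left(-59\right) \frac{1}{420} = - \frac{59}{420} \approx -0.14048$)
$c{\left(F,M \right)} = \frac{3419}{420} + 4 M F^{2}$ ($c{\left(F,M \right)} = 8 - \left(\left(-1\right) 4 F F M - \frac{59}{420}\right) = 8 - \left(- 4 F F M - \frac{59}{420}\right) = 8 - \left(- 4 F^{2} M - \frac{59}{420}\right) = 8 - \left(- 4 M F^{2} - \frac{59}{420}\right) = 8 - \left(- \frac{59}{420} - 4 M F^{2}\right) = 8 + \left(\frac{59}{420} + 4 M F^{2}\right) = \frac{3419}{420} + 4 M F^{2}$)
$c{\left(-658,400 \right)} - L = \left(\frac{3419}{420} + 4 \cdot 400 \left(-658\right)^{2}\right) - 390435 = \left(\frac{3419}{420} + 4 \cdot 400 \cdot 432964\right) - 390435 = \left(\frac{3419}{420} + 692742400\right) - 390435 = \frac{290951811419}{420} - 390435 = \frac{290787828719}{420}$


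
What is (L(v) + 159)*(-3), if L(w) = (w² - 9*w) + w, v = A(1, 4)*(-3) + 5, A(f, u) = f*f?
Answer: -441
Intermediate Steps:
A(f, u) = f²
v = 2 (v = 1²*(-3) + 5 = 1*(-3) + 5 = -3 + 5 = 2)
L(w) = w² - 8*w
(L(v) + 159)*(-3) = (2*(-8 + 2) + 159)*(-3) = (2*(-6) + 159)*(-3) = (-12 + 159)*(-3) = 147*(-3) = -441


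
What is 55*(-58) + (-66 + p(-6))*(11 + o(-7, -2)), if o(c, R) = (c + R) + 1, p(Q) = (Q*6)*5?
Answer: -3928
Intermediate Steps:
p(Q) = 30*Q (p(Q) = (6*Q)*5 = 30*Q)
o(c, R) = 1 + R + c (o(c, R) = (R + c) + 1 = 1 + R + c)
55*(-58) + (-66 + p(-6))*(11 + o(-7, -2)) = 55*(-58) + (-66 + 30*(-6))*(11 + (1 - 2 - 7)) = -3190 + (-66 - 180)*(11 - 8) = -3190 - 246*3 = -3190 - 738 = -3928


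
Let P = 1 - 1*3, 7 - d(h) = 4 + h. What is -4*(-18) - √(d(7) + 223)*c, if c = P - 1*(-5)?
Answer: 72 - 3*√219 ≈ 27.604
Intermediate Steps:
d(h) = 3 - h (d(h) = 7 - (4 + h) = 7 + (-4 - h) = 3 - h)
P = -2 (P = 1 - 3 = -2)
c = 3 (c = -2 - 1*(-5) = -2 + 5 = 3)
-4*(-18) - √(d(7) + 223)*c = -4*(-18) - √((3 - 1*7) + 223)*3 = 72 - √((3 - 7) + 223)*3 = 72 - √(-4 + 223)*3 = 72 - √219*3 = 72 - 3*√219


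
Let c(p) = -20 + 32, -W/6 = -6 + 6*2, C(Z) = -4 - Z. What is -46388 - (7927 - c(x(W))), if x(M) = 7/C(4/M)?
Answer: -54303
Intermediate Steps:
W = -36 (W = -6*(-6 + 6*2) = -6*(-6 + 12) = -6*6 = -36)
x(M) = 7/(-4 - 4/M)
c(p) = 12
-46388 - (7927 - c(x(W))) = -46388 - (7927 - 1*12) = -46388 - (7927 - 12) = -46388 - 1*7915 = -46388 - 7915 = -54303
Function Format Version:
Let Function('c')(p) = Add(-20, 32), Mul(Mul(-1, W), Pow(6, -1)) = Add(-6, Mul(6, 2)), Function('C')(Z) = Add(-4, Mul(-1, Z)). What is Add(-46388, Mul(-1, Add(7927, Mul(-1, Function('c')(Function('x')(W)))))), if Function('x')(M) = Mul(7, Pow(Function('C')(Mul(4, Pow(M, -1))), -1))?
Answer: -54303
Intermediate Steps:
W = -36 (W = Mul(-6, Add(-6, Mul(6, 2))) = Mul(-6, Add(-6, 12)) = Mul(-6, 6) = -36)
Function('x')(M) = Mul(7, Pow(Add(-4, Mul(-4, Pow(M, -1))), -1)) (Function('x')(M) = Mul(7, Pow(Add(-4, Mul(-1, Mul(4, Pow(M, -1)))), -1)) = Mul(7, Pow(Add(-4, Mul(-4, Pow(M, -1))), -1)))
Function('c')(p) = 12
Add(-46388, Mul(-1, Add(7927, Mul(-1, Function('c')(Function('x')(W)))))) = Add(-46388, Mul(-1, Add(7927, Mul(-1, 12)))) = Add(-46388, Mul(-1, Add(7927, -12))) = Add(-46388, Mul(-1, 7915)) = Add(-46388, -7915) = -54303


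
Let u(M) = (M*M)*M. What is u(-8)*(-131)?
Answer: 67072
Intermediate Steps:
u(M) = M³ (u(M) = M²*M = M³)
u(-8)*(-131) = (-8)³*(-131) = -512*(-131) = 67072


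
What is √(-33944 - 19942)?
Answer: I*√53886 ≈ 232.13*I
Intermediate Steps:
√(-33944 - 19942) = √(-53886) = I*√53886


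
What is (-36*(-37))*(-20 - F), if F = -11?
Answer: -11988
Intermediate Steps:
(-36*(-37))*(-20 - F) = (-36*(-37))*(-20 - 1*(-11)) = 1332*(-20 + 11) = 1332*(-9) = -11988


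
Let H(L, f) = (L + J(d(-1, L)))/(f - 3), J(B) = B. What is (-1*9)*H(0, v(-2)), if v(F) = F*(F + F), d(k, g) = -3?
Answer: 27/5 ≈ 5.4000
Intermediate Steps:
v(F) = 2*F² (v(F) = F*(2*F) = 2*F²)
H(L, f) = (-3 + L)/(-3 + f) (H(L, f) = (L - 3)/(f - 3) = (-3 + L)/(-3 + f))
(-1*9)*H(0, v(-2)) = (-1*9)*((-3 + 0)/(-3 + 2*(-2)²)) = -9*(-3)/(-3 + 2*4) = -9*(-3)/(-3 + 8) = -9*(-3)/5 = -9*(-⅗) = 27/5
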